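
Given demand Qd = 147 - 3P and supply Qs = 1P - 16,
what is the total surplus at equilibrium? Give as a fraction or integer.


Find equilibrium: 147 - 3P = 1P - 16
147 + 16 = 4P
P* = 163/4 = 163/4
Q* = 1*163/4 - 16 = 99/4
Inverse demand: P = 49 - Q/3, so P_max = 49
Inverse supply: P = 16 + Q/1, so P_min = 16
CS = (1/2) * 99/4 * (49 - 163/4) = 3267/32
PS = (1/2) * 99/4 * (163/4 - 16) = 9801/32
TS = CS + PS = 3267/32 + 9801/32 = 3267/8

3267/8


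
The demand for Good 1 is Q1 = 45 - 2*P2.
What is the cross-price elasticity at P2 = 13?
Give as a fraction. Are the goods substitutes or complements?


dQ1/dP2 = -2
At P2 = 13: Q1 = 45 - 2*13 = 19
Exy = (dQ1/dP2)(P2/Q1) = -2 * 13 / 19 = -26/19
Since Exy < 0, the goods are complements.

-26/19 (complements)


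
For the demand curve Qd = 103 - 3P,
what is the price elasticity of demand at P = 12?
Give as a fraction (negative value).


dQ/dP = -3
At P = 12: Q = 103 - 3*12 = 67
E = (dQ/dP)(P/Q) = (-3)(12/67) = -36/67

-36/67


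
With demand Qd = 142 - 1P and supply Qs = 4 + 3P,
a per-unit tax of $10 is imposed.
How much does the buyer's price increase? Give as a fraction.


With a per-unit tax, the buyer's price increase depends on relative slopes.
Supply slope: d = 3, Demand slope: b = 1
Buyer's price increase = d * tax / (b + d)
= 3 * 10 / (1 + 3)
= 30 / 4 = 15/2

15/2


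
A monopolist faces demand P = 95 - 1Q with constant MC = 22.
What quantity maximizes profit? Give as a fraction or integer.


TR = P*Q = (95 - 1Q)Q = 95Q - 1Q^2
MR = dTR/dQ = 95 - 2Q
Set MR = MC:
95 - 2Q = 22
73 = 2Q
Q* = 73/2 = 73/2

73/2


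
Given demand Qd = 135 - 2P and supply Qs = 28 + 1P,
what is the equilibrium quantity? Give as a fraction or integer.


First find equilibrium price:
135 - 2P = 28 + 1P
P* = 107/3 = 107/3
Then substitute into demand:
Q* = 135 - 2 * 107/3 = 191/3

191/3


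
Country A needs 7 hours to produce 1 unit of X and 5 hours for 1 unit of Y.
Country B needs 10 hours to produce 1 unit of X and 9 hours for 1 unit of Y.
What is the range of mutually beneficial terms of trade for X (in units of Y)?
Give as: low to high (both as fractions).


Opportunity cost of X for Country A = hours_X / hours_Y = 7/5 = 7/5 units of Y
Opportunity cost of X for Country B = hours_X / hours_Y = 10/9 = 10/9 units of Y
Terms of trade must be between the two opportunity costs.
Range: 10/9 to 7/5

10/9 to 7/5


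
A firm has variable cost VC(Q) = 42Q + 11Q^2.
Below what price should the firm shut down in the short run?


AVC(Q) = VC(Q)/Q = 42 + 11Q
AVC is increasing in Q, so minimum AVC is at Q -> 0+.
Min AVC = 42
The firm should shut down if P < 42.

42


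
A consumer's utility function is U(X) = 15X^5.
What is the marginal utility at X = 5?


MU = dU/dX = 15*5*X^(5-1)
MU = 75*X^4
At X = 5:
MU = 75 * 5^4
MU = 75 * 625 = 46875

46875


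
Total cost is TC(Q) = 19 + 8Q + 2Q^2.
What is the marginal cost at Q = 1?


MC = dTC/dQ = 8 + 2*2*Q
At Q = 1:
MC = 8 + 4*1
MC = 8 + 4 = 12

12


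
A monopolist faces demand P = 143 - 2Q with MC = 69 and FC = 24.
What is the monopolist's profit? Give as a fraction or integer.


MR = MC: 143 - 4Q = 69
Q* = 37/2
P* = 143 - 2*37/2 = 106
Profit = (P* - MC)*Q* - FC
= (106 - 69)*37/2 - 24
= 37*37/2 - 24
= 1369/2 - 24 = 1321/2

1321/2


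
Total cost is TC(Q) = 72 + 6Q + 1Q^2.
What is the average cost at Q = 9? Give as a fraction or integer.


TC(9) = 72 + 6*9 + 1*9^2
TC(9) = 72 + 54 + 81 = 207
AC = TC/Q = 207/9 = 23

23


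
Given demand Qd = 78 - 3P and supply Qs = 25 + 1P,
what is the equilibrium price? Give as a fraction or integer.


At equilibrium, Qd = Qs.
78 - 3P = 25 + 1P
78 - 25 = 3P + 1P
53 = 4P
P* = 53/4 = 53/4

53/4


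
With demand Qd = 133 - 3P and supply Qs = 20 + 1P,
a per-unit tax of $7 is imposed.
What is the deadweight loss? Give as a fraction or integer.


Pre-tax equilibrium quantity: Q* = 193/4
Post-tax equilibrium quantity: Q_tax = 43
Reduction in quantity: Q* - Q_tax = 21/4
DWL = (1/2) * tax * (Q* - Q_tax)
DWL = (1/2) * 7 * 21/4 = 147/8

147/8


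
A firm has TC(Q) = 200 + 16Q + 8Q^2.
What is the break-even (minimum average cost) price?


AC(Q) = 200/Q + 16 + 8Q
To minimize: dAC/dQ = -200/Q^2 + 8 = 0
Q^2 = 200/8 = 25
Q* = 5
Min AC = 200/5 + 16 + 8*5
Min AC = 40 + 16 + 40 = 96

96


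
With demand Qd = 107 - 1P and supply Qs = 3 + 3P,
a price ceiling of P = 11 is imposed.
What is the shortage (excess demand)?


At P = 11:
Qd = 107 - 1*11 = 96
Qs = 3 + 3*11 = 36
Shortage = Qd - Qs = 96 - 36 = 60

60


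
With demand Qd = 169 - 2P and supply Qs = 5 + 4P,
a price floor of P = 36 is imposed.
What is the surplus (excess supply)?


At P = 36:
Qd = 169 - 2*36 = 97
Qs = 5 + 4*36 = 149
Surplus = Qs - Qd = 149 - 97 = 52

52


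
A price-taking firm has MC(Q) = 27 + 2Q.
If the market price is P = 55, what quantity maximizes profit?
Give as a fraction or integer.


In perfect competition, profit is maximized where P = MC.
55 = 27 + 2Q
28 = 2Q
Q* = 28/2 = 14

14


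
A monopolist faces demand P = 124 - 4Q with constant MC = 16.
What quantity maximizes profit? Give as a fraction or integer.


TR = P*Q = (124 - 4Q)Q = 124Q - 4Q^2
MR = dTR/dQ = 124 - 8Q
Set MR = MC:
124 - 8Q = 16
108 = 8Q
Q* = 108/8 = 27/2

27/2


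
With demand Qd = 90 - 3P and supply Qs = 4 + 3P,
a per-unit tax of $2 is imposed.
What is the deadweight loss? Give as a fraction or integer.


Pre-tax equilibrium quantity: Q* = 47
Post-tax equilibrium quantity: Q_tax = 44
Reduction in quantity: Q* - Q_tax = 3
DWL = (1/2) * tax * (Q* - Q_tax)
DWL = (1/2) * 2 * 3 = 3

3


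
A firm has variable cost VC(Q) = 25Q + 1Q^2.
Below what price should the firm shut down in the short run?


AVC(Q) = VC(Q)/Q = 25 + 1Q
AVC is increasing in Q, so minimum AVC is at Q -> 0+.
Min AVC = 25
The firm should shut down if P < 25.

25


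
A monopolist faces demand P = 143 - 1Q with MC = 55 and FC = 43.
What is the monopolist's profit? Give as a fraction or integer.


MR = MC: 143 - 2Q = 55
Q* = 44
P* = 143 - 1*44 = 99
Profit = (P* - MC)*Q* - FC
= (99 - 55)*44 - 43
= 44*44 - 43
= 1936 - 43 = 1893

1893


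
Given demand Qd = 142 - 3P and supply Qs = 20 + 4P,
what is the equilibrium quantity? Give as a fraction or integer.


First find equilibrium price:
142 - 3P = 20 + 4P
P* = 122/7 = 122/7
Then substitute into demand:
Q* = 142 - 3 * 122/7 = 628/7

628/7


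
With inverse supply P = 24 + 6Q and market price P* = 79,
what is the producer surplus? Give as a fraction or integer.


Minimum supply price (at Q=0): P_min = 24
Quantity supplied at P* = 79:
Q* = (79 - 24)/6 = 55/6
PS = (1/2) * Q* * (P* - P_min)
PS = (1/2) * 55/6 * (79 - 24)
PS = (1/2) * 55/6 * 55 = 3025/12

3025/12


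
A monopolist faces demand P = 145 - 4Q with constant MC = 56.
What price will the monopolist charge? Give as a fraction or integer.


MR = 145 - 8Q
Set MR = MC: 145 - 8Q = 56
Q* = 89/8
Substitute into demand:
P* = 145 - 4*89/8 = 201/2

201/2


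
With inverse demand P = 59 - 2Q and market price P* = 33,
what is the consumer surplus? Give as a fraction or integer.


Maximum willingness to pay (at Q=0): P_max = 59
Quantity demanded at P* = 33:
Q* = (59 - 33)/2 = 13
CS = (1/2) * Q* * (P_max - P*)
CS = (1/2) * 13 * (59 - 33)
CS = (1/2) * 13 * 26 = 169

169


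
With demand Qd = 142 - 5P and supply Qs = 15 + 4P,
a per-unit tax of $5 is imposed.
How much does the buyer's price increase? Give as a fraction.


With a per-unit tax, the buyer's price increase depends on relative slopes.
Supply slope: d = 4, Demand slope: b = 5
Buyer's price increase = d * tax / (b + d)
= 4 * 5 / (5 + 4)
= 20 / 9 = 20/9

20/9


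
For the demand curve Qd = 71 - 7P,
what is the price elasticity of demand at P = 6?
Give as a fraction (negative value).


dQ/dP = -7
At P = 6: Q = 71 - 7*6 = 29
E = (dQ/dP)(P/Q) = (-7)(6/29) = -42/29

-42/29


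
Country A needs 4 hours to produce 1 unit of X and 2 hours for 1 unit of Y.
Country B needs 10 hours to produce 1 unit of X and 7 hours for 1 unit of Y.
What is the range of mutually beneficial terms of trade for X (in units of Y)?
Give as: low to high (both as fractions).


Opportunity cost of X for Country A = hours_X / hours_Y = 4/2 = 2 units of Y
Opportunity cost of X for Country B = hours_X / hours_Y = 10/7 = 10/7 units of Y
Terms of trade must be between the two opportunity costs.
Range: 10/7 to 2

10/7 to 2


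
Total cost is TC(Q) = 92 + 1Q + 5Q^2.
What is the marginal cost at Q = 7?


MC = dTC/dQ = 1 + 2*5*Q
At Q = 7:
MC = 1 + 10*7
MC = 1 + 70 = 71

71


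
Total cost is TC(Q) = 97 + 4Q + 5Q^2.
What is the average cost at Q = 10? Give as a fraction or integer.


TC(10) = 97 + 4*10 + 5*10^2
TC(10) = 97 + 40 + 500 = 637
AC = TC/Q = 637/10 = 637/10

637/10


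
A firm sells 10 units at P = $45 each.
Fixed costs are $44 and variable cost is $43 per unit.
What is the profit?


Total Revenue = P * Q = 45 * 10 = $450
Total Cost = FC + VC*Q = 44 + 43*10 = $474
Profit = TR - TC = 450 - 474 = $-24

$-24


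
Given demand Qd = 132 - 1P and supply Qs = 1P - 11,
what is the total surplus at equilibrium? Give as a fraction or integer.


Find equilibrium: 132 - 1P = 1P - 11
132 + 11 = 2P
P* = 143/2 = 143/2
Q* = 1*143/2 - 11 = 121/2
Inverse demand: P = 132 - Q/1, so P_max = 132
Inverse supply: P = 11 + Q/1, so P_min = 11
CS = (1/2) * 121/2 * (132 - 143/2) = 14641/8
PS = (1/2) * 121/2 * (143/2 - 11) = 14641/8
TS = CS + PS = 14641/8 + 14641/8 = 14641/4

14641/4


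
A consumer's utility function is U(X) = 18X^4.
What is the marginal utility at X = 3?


MU = dU/dX = 18*4*X^(4-1)
MU = 72*X^3
At X = 3:
MU = 72 * 3^3
MU = 72 * 27 = 1944

1944


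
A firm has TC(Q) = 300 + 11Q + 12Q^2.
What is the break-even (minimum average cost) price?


AC(Q) = 300/Q + 11 + 12Q
To minimize: dAC/dQ = -300/Q^2 + 12 = 0
Q^2 = 300/12 = 25
Q* = 5
Min AC = 300/5 + 11 + 12*5
Min AC = 60 + 11 + 60 = 131

131


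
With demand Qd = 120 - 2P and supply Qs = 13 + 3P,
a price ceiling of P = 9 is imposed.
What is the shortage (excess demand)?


At P = 9:
Qd = 120 - 2*9 = 102
Qs = 13 + 3*9 = 40
Shortage = Qd - Qs = 102 - 40 = 62

62


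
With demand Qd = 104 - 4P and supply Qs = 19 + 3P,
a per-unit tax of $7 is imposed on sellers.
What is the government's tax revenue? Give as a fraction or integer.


With tax on sellers, new supply: Qs' = 19 + 3(P - 7)
= 3P - 2
New equilibrium quantity:
Q_new = 304/7
Tax revenue = tax * Q_new = 7 * 304/7 = 304

304


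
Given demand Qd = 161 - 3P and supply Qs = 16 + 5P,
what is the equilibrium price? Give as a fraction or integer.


At equilibrium, Qd = Qs.
161 - 3P = 16 + 5P
161 - 16 = 3P + 5P
145 = 8P
P* = 145/8 = 145/8

145/8


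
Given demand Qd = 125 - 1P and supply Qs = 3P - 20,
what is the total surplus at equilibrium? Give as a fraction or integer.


Find equilibrium: 125 - 1P = 3P - 20
125 + 20 = 4P
P* = 145/4 = 145/4
Q* = 3*145/4 - 20 = 355/4
Inverse demand: P = 125 - Q/1, so P_max = 125
Inverse supply: P = 20/3 + Q/3, so P_min = 20/3
CS = (1/2) * 355/4 * (125 - 145/4) = 126025/32
PS = (1/2) * 355/4 * (145/4 - 20/3) = 126025/96
TS = CS + PS = 126025/32 + 126025/96 = 126025/24

126025/24


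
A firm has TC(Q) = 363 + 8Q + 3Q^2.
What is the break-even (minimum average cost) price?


AC(Q) = 363/Q + 8 + 3Q
To minimize: dAC/dQ = -363/Q^2 + 3 = 0
Q^2 = 363/3 = 121
Q* = 11
Min AC = 363/11 + 8 + 3*11
Min AC = 33 + 8 + 33 = 74

74


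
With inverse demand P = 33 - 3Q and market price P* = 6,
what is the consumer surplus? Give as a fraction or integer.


Maximum willingness to pay (at Q=0): P_max = 33
Quantity demanded at P* = 6:
Q* = (33 - 6)/3 = 9
CS = (1/2) * Q* * (P_max - P*)
CS = (1/2) * 9 * (33 - 6)
CS = (1/2) * 9 * 27 = 243/2

243/2


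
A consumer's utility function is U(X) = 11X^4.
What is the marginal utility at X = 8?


MU = dU/dX = 11*4*X^(4-1)
MU = 44*X^3
At X = 8:
MU = 44 * 8^3
MU = 44 * 512 = 22528

22528


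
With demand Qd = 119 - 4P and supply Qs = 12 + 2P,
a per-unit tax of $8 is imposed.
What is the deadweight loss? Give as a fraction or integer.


Pre-tax equilibrium quantity: Q* = 143/3
Post-tax equilibrium quantity: Q_tax = 37
Reduction in quantity: Q* - Q_tax = 32/3
DWL = (1/2) * tax * (Q* - Q_tax)
DWL = (1/2) * 8 * 32/3 = 128/3

128/3


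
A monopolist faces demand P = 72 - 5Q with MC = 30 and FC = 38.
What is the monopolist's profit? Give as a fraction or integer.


MR = MC: 72 - 10Q = 30
Q* = 21/5
P* = 72 - 5*21/5 = 51
Profit = (P* - MC)*Q* - FC
= (51 - 30)*21/5 - 38
= 21*21/5 - 38
= 441/5 - 38 = 251/5

251/5


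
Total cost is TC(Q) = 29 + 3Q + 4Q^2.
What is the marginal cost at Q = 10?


MC = dTC/dQ = 3 + 2*4*Q
At Q = 10:
MC = 3 + 8*10
MC = 3 + 80 = 83

83


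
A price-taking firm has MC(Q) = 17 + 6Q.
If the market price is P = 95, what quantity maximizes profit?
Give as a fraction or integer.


In perfect competition, profit is maximized where P = MC.
95 = 17 + 6Q
78 = 6Q
Q* = 78/6 = 13

13


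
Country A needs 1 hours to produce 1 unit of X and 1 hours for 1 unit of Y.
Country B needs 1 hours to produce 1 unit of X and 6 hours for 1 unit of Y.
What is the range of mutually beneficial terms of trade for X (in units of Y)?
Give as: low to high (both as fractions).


Opportunity cost of X for Country A = hours_X / hours_Y = 1/1 = 1 units of Y
Opportunity cost of X for Country B = hours_X / hours_Y = 1/6 = 1/6 units of Y
Terms of trade must be between the two opportunity costs.
Range: 1/6 to 1

1/6 to 1


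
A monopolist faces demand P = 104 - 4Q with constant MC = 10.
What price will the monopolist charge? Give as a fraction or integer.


MR = 104 - 8Q
Set MR = MC: 104 - 8Q = 10
Q* = 47/4
Substitute into demand:
P* = 104 - 4*47/4 = 57

57


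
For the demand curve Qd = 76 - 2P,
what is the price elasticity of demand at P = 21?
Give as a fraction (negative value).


dQ/dP = -2
At P = 21: Q = 76 - 2*21 = 34
E = (dQ/dP)(P/Q) = (-2)(21/34) = -21/17

-21/17


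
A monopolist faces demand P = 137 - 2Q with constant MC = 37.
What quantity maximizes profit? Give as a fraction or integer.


TR = P*Q = (137 - 2Q)Q = 137Q - 2Q^2
MR = dTR/dQ = 137 - 4Q
Set MR = MC:
137 - 4Q = 37
100 = 4Q
Q* = 100/4 = 25

25


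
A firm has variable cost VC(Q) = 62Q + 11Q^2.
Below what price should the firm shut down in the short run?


AVC(Q) = VC(Q)/Q = 62 + 11Q
AVC is increasing in Q, so minimum AVC is at Q -> 0+.
Min AVC = 62
The firm should shut down if P < 62.

62


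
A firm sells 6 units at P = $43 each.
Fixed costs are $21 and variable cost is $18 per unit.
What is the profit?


Total Revenue = P * Q = 43 * 6 = $258
Total Cost = FC + VC*Q = 21 + 18*6 = $129
Profit = TR - TC = 258 - 129 = $129

$129


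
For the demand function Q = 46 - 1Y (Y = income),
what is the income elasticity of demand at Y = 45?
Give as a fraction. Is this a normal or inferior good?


dQ/dY = -1
At Y = 45: Q = 46 - 1*45 = 1
Ey = (dQ/dY)(Y/Q) = -1 * 45 / 1 = -45
Since Ey < 0, this is a inferior good.

-45 (inferior good)


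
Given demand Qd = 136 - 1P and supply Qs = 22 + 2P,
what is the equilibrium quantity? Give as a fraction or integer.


First find equilibrium price:
136 - 1P = 22 + 2P
P* = 114/3 = 38
Then substitute into demand:
Q* = 136 - 1 * 38 = 98

98


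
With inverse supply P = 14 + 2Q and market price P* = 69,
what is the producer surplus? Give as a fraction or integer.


Minimum supply price (at Q=0): P_min = 14
Quantity supplied at P* = 69:
Q* = (69 - 14)/2 = 55/2
PS = (1/2) * Q* * (P* - P_min)
PS = (1/2) * 55/2 * (69 - 14)
PS = (1/2) * 55/2 * 55 = 3025/4

3025/4


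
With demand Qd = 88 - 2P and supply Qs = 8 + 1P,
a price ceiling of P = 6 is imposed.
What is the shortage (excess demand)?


At P = 6:
Qd = 88 - 2*6 = 76
Qs = 8 + 1*6 = 14
Shortage = Qd - Qs = 76 - 14 = 62

62


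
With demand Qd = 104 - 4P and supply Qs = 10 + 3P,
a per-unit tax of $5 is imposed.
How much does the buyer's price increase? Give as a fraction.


With a per-unit tax, the buyer's price increase depends on relative slopes.
Supply slope: d = 3, Demand slope: b = 4
Buyer's price increase = d * tax / (b + d)
= 3 * 5 / (4 + 3)
= 15 / 7 = 15/7

15/7


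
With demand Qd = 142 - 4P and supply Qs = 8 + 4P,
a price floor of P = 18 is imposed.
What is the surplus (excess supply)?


At P = 18:
Qd = 142 - 4*18 = 70
Qs = 8 + 4*18 = 80
Surplus = Qs - Qd = 80 - 70 = 10

10


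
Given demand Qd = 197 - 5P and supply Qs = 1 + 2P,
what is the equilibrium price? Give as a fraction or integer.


At equilibrium, Qd = Qs.
197 - 5P = 1 + 2P
197 - 1 = 5P + 2P
196 = 7P
P* = 196/7 = 28

28


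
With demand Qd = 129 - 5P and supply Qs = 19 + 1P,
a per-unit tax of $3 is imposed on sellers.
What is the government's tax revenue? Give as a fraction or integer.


With tax on sellers, new supply: Qs' = 19 + 1(P - 3)
= 16 + 1P
New equilibrium quantity:
Q_new = 209/6
Tax revenue = tax * Q_new = 3 * 209/6 = 209/2

209/2


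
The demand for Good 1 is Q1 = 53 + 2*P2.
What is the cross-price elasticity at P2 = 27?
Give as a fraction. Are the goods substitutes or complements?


dQ1/dP2 = 2
At P2 = 27: Q1 = 53 + 2*27 = 107
Exy = (dQ1/dP2)(P2/Q1) = 2 * 27 / 107 = 54/107
Since Exy > 0, the goods are substitutes.

54/107 (substitutes)


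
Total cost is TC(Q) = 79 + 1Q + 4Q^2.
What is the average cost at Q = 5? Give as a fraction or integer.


TC(5) = 79 + 1*5 + 4*5^2
TC(5) = 79 + 5 + 100 = 184
AC = TC/Q = 184/5 = 184/5

184/5


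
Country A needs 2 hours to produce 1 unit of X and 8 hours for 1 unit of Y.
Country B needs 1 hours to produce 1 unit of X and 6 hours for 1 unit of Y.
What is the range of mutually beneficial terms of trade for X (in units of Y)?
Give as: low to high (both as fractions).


Opportunity cost of X for Country A = hours_X / hours_Y = 2/8 = 1/4 units of Y
Opportunity cost of X for Country B = hours_X / hours_Y = 1/6 = 1/6 units of Y
Terms of trade must be between the two opportunity costs.
Range: 1/6 to 1/4

1/6 to 1/4


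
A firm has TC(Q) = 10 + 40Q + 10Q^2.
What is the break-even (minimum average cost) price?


AC(Q) = 10/Q + 40 + 10Q
To minimize: dAC/dQ = -10/Q^2 + 10 = 0
Q^2 = 10/10 = 1
Q* = 1
Min AC = 10/1 + 40 + 10*1
Min AC = 10 + 40 + 10 = 60

60


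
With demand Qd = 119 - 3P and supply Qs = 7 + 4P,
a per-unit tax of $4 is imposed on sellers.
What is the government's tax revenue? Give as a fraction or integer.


With tax on sellers, new supply: Qs' = 7 + 4(P - 4)
= 4P - 9
New equilibrium quantity:
Q_new = 449/7
Tax revenue = tax * Q_new = 4 * 449/7 = 1796/7

1796/7


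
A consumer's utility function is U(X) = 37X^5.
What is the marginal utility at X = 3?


MU = dU/dX = 37*5*X^(5-1)
MU = 185*X^4
At X = 3:
MU = 185 * 3^4
MU = 185 * 81 = 14985

14985


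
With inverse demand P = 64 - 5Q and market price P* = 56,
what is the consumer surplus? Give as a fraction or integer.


Maximum willingness to pay (at Q=0): P_max = 64
Quantity demanded at P* = 56:
Q* = (64 - 56)/5 = 8/5
CS = (1/2) * Q* * (P_max - P*)
CS = (1/2) * 8/5 * (64 - 56)
CS = (1/2) * 8/5 * 8 = 32/5

32/5


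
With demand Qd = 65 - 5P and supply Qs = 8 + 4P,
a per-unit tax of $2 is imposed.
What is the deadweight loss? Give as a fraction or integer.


Pre-tax equilibrium quantity: Q* = 100/3
Post-tax equilibrium quantity: Q_tax = 260/9
Reduction in quantity: Q* - Q_tax = 40/9
DWL = (1/2) * tax * (Q* - Q_tax)
DWL = (1/2) * 2 * 40/9 = 40/9

40/9


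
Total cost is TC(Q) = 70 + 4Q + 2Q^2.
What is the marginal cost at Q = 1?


MC = dTC/dQ = 4 + 2*2*Q
At Q = 1:
MC = 4 + 4*1
MC = 4 + 4 = 8

8


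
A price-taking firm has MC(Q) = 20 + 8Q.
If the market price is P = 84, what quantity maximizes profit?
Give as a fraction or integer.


In perfect competition, profit is maximized where P = MC.
84 = 20 + 8Q
64 = 8Q
Q* = 64/8 = 8

8


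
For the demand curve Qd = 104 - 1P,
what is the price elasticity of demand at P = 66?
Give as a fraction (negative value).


dQ/dP = -1
At P = 66: Q = 104 - 1*66 = 38
E = (dQ/dP)(P/Q) = (-1)(66/38) = -33/19

-33/19


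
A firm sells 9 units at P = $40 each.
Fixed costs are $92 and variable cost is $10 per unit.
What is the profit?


Total Revenue = P * Q = 40 * 9 = $360
Total Cost = FC + VC*Q = 92 + 10*9 = $182
Profit = TR - TC = 360 - 182 = $178

$178


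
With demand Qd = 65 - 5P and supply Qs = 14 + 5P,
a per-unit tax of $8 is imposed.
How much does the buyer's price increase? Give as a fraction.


With a per-unit tax, the buyer's price increase depends on relative slopes.
Supply slope: d = 5, Demand slope: b = 5
Buyer's price increase = d * tax / (b + d)
= 5 * 8 / (5 + 5)
= 40 / 10 = 4

4


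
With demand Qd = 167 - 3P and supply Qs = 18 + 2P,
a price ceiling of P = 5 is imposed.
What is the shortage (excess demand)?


At P = 5:
Qd = 167 - 3*5 = 152
Qs = 18 + 2*5 = 28
Shortage = Qd - Qs = 152 - 28 = 124

124


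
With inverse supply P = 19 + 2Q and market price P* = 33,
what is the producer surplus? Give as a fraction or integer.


Minimum supply price (at Q=0): P_min = 19
Quantity supplied at P* = 33:
Q* = (33 - 19)/2 = 7
PS = (1/2) * Q* * (P* - P_min)
PS = (1/2) * 7 * (33 - 19)
PS = (1/2) * 7 * 14 = 49

49


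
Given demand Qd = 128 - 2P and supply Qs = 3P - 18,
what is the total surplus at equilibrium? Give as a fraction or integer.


Find equilibrium: 128 - 2P = 3P - 18
128 + 18 = 5P
P* = 146/5 = 146/5
Q* = 3*146/5 - 18 = 348/5
Inverse demand: P = 64 - Q/2, so P_max = 64
Inverse supply: P = 6 + Q/3, so P_min = 6
CS = (1/2) * 348/5 * (64 - 146/5) = 30276/25
PS = (1/2) * 348/5 * (146/5 - 6) = 20184/25
TS = CS + PS = 30276/25 + 20184/25 = 10092/5

10092/5


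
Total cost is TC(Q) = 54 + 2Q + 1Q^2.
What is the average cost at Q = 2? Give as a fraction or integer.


TC(2) = 54 + 2*2 + 1*2^2
TC(2) = 54 + 4 + 4 = 62
AC = TC/Q = 62/2 = 31

31


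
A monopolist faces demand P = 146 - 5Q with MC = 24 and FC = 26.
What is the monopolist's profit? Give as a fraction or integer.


MR = MC: 146 - 10Q = 24
Q* = 61/5
P* = 146 - 5*61/5 = 85
Profit = (P* - MC)*Q* - FC
= (85 - 24)*61/5 - 26
= 61*61/5 - 26
= 3721/5 - 26 = 3591/5

3591/5


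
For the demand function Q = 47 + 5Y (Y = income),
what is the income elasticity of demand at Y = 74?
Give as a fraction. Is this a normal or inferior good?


dQ/dY = 5
At Y = 74: Q = 47 + 5*74 = 417
Ey = (dQ/dY)(Y/Q) = 5 * 74 / 417 = 370/417
Since Ey > 0, this is a normal good.

370/417 (normal good)


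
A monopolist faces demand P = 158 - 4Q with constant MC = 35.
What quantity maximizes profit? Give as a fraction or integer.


TR = P*Q = (158 - 4Q)Q = 158Q - 4Q^2
MR = dTR/dQ = 158 - 8Q
Set MR = MC:
158 - 8Q = 35
123 = 8Q
Q* = 123/8 = 123/8

123/8


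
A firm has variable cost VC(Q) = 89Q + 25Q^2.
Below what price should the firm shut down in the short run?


AVC(Q) = VC(Q)/Q = 89 + 25Q
AVC is increasing in Q, so minimum AVC is at Q -> 0+.
Min AVC = 89
The firm should shut down if P < 89.

89


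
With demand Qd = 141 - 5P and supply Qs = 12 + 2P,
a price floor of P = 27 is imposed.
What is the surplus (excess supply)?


At P = 27:
Qd = 141 - 5*27 = 6
Qs = 12 + 2*27 = 66
Surplus = Qs - Qd = 66 - 6 = 60

60


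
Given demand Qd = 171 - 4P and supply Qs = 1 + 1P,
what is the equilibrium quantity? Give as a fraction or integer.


First find equilibrium price:
171 - 4P = 1 + 1P
P* = 170/5 = 34
Then substitute into demand:
Q* = 171 - 4 * 34 = 35

35


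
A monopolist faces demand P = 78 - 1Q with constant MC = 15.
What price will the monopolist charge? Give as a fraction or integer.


MR = 78 - 2Q
Set MR = MC: 78 - 2Q = 15
Q* = 63/2
Substitute into demand:
P* = 78 - 1*63/2 = 93/2

93/2


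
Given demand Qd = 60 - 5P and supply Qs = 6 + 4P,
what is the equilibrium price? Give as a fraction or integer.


At equilibrium, Qd = Qs.
60 - 5P = 6 + 4P
60 - 6 = 5P + 4P
54 = 9P
P* = 54/9 = 6

6


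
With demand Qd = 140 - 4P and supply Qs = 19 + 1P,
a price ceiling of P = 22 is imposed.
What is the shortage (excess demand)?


At P = 22:
Qd = 140 - 4*22 = 52
Qs = 19 + 1*22 = 41
Shortage = Qd - Qs = 52 - 41 = 11

11


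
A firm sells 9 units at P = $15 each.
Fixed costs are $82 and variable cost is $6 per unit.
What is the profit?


Total Revenue = P * Q = 15 * 9 = $135
Total Cost = FC + VC*Q = 82 + 6*9 = $136
Profit = TR - TC = 135 - 136 = $-1

$-1


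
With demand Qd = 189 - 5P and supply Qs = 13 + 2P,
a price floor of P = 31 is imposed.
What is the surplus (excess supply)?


At P = 31:
Qd = 189 - 5*31 = 34
Qs = 13 + 2*31 = 75
Surplus = Qs - Qd = 75 - 34 = 41

41


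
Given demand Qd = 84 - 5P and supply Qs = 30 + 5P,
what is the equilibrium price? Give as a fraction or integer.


At equilibrium, Qd = Qs.
84 - 5P = 30 + 5P
84 - 30 = 5P + 5P
54 = 10P
P* = 54/10 = 27/5

27/5


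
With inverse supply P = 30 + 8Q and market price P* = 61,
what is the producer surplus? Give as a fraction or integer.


Minimum supply price (at Q=0): P_min = 30
Quantity supplied at P* = 61:
Q* = (61 - 30)/8 = 31/8
PS = (1/2) * Q* * (P* - P_min)
PS = (1/2) * 31/8 * (61 - 30)
PS = (1/2) * 31/8 * 31 = 961/16

961/16


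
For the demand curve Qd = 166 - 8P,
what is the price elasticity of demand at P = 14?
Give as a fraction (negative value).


dQ/dP = -8
At P = 14: Q = 166 - 8*14 = 54
E = (dQ/dP)(P/Q) = (-8)(14/54) = -56/27

-56/27


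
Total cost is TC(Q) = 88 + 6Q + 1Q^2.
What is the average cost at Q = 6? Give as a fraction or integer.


TC(6) = 88 + 6*6 + 1*6^2
TC(6) = 88 + 36 + 36 = 160
AC = TC/Q = 160/6 = 80/3

80/3


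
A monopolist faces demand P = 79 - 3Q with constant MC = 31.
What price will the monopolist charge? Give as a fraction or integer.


MR = 79 - 6Q
Set MR = MC: 79 - 6Q = 31
Q* = 8
Substitute into demand:
P* = 79 - 3*8 = 55

55


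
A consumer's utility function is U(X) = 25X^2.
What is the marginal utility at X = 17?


MU = dU/dX = 25*2*X^(2-1)
MU = 50*X^1
At X = 17:
MU = 50 * 17^1
MU = 50 * 17 = 850

850


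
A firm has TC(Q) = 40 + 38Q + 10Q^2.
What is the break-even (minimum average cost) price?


AC(Q) = 40/Q + 38 + 10Q
To minimize: dAC/dQ = -40/Q^2 + 10 = 0
Q^2 = 40/10 = 4
Q* = 2
Min AC = 40/2 + 38 + 10*2
Min AC = 20 + 38 + 20 = 78

78


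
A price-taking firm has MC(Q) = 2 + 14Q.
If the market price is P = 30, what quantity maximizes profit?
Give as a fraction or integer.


In perfect competition, profit is maximized where P = MC.
30 = 2 + 14Q
28 = 14Q
Q* = 28/14 = 2

2


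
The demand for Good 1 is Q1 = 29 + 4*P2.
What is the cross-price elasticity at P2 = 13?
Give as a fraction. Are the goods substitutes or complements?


dQ1/dP2 = 4
At P2 = 13: Q1 = 29 + 4*13 = 81
Exy = (dQ1/dP2)(P2/Q1) = 4 * 13 / 81 = 52/81
Since Exy > 0, the goods are substitutes.

52/81 (substitutes)


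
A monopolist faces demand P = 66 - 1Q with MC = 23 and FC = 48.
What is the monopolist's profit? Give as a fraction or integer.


MR = MC: 66 - 2Q = 23
Q* = 43/2
P* = 66 - 1*43/2 = 89/2
Profit = (P* - MC)*Q* - FC
= (89/2 - 23)*43/2 - 48
= 43/2*43/2 - 48
= 1849/4 - 48 = 1657/4

1657/4


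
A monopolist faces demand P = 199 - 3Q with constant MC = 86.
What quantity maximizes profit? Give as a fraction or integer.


TR = P*Q = (199 - 3Q)Q = 199Q - 3Q^2
MR = dTR/dQ = 199 - 6Q
Set MR = MC:
199 - 6Q = 86
113 = 6Q
Q* = 113/6 = 113/6

113/6


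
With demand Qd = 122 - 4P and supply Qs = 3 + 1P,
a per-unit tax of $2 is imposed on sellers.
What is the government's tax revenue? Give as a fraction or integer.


With tax on sellers, new supply: Qs' = 3 + 1(P - 2)
= 1 + 1P
New equilibrium quantity:
Q_new = 126/5
Tax revenue = tax * Q_new = 2 * 126/5 = 252/5

252/5


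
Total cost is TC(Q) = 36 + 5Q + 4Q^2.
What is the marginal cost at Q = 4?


MC = dTC/dQ = 5 + 2*4*Q
At Q = 4:
MC = 5 + 8*4
MC = 5 + 32 = 37

37


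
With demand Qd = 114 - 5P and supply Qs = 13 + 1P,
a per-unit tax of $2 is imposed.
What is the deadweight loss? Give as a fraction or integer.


Pre-tax equilibrium quantity: Q* = 179/6
Post-tax equilibrium quantity: Q_tax = 169/6
Reduction in quantity: Q* - Q_tax = 5/3
DWL = (1/2) * tax * (Q* - Q_tax)
DWL = (1/2) * 2 * 5/3 = 5/3

5/3


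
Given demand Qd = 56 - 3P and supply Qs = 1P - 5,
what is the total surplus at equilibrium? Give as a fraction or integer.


Find equilibrium: 56 - 3P = 1P - 5
56 + 5 = 4P
P* = 61/4 = 61/4
Q* = 1*61/4 - 5 = 41/4
Inverse demand: P = 56/3 - Q/3, so P_max = 56/3
Inverse supply: P = 5 + Q/1, so P_min = 5
CS = (1/2) * 41/4 * (56/3 - 61/4) = 1681/96
PS = (1/2) * 41/4 * (61/4 - 5) = 1681/32
TS = CS + PS = 1681/96 + 1681/32 = 1681/24

1681/24


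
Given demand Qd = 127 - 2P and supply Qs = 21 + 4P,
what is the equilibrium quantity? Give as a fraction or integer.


First find equilibrium price:
127 - 2P = 21 + 4P
P* = 106/6 = 53/3
Then substitute into demand:
Q* = 127 - 2 * 53/3 = 275/3

275/3


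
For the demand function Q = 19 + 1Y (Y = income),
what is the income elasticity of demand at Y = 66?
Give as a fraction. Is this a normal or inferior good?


dQ/dY = 1
At Y = 66: Q = 19 + 1*66 = 85
Ey = (dQ/dY)(Y/Q) = 1 * 66 / 85 = 66/85
Since Ey > 0, this is a normal good.

66/85 (normal good)


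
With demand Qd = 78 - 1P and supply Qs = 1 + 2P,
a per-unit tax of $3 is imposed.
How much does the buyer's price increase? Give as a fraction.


With a per-unit tax, the buyer's price increase depends on relative slopes.
Supply slope: d = 2, Demand slope: b = 1
Buyer's price increase = d * tax / (b + d)
= 2 * 3 / (1 + 2)
= 6 / 3 = 2

2


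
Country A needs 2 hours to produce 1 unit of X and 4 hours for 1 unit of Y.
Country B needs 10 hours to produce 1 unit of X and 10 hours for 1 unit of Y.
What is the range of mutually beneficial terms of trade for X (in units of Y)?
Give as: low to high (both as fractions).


Opportunity cost of X for Country A = hours_X / hours_Y = 2/4 = 1/2 units of Y
Opportunity cost of X for Country B = hours_X / hours_Y = 10/10 = 1 units of Y
Terms of trade must be between the two opportunity costs.
Range: 1/2 to 1

1/2 to 1


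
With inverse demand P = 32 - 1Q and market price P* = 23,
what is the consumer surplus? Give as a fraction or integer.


Maximum willingness to pay (at Q=0): P_max = 32
Quantity demanded at P* = 23:
Q* = (32 - 23)/1 = 9
CS = (1/2) * Q* * (P_max - P*)
CS = (1/2) * 9 * (32 - 23)
CS = (1/2) * 9 * 9 = 81/2

81/2


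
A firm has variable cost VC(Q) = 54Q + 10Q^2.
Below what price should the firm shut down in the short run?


AVC(Q) = VC(Q)/Q = 54 + 10Q
AVC is increasing in Q, so minimum AVC is at Q -> 0+.
Min AVC = 54
The firm should shut down if P < 54.

54


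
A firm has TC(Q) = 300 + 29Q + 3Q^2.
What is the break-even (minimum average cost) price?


AC(Q) = 300/Q + 29 + 3Q
To minimize: dAC/dQ = -300/Q^2 + 3 = 0
Q^2 = 300/3 = 100
Q* = 10
Min AC = 300/10 + 29 + 3*10
Min AC = 30 + 29 + 30 = 89

89


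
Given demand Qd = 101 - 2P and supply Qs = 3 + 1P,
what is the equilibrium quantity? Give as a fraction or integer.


First find equilibrium price:
101 - 2P = 3 + 1P
P* = 98/3 = 98/3
Then substitute into demand:
Q* = 101 - 2 * 98/3 = 107/3

107/3


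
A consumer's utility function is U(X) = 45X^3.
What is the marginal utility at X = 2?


MU = dU/dX = 45*3*X^(3-1)
MU = 135*X^2
At X = 2:
MU = 135 * 2^2
MU = 135 * 4 = 540

540


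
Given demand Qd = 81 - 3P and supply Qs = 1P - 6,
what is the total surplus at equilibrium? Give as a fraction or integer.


Find equilibrium: 81 - 3P = 1P - 6
81 + 6 = 4P
P* = 87/4 = 87/4
Q* = 1*87/4 - 6 = 63/4
Inverse demand: P = 27 - Q/3, so P_max = 27
Inverse supply: P = 6 + Q/1, so P_min = 6
CS = (1/2) * 63/4 * (27 - 87/4) = 1323/32
PS = (1/2) * 63/4 * (87/4 - 6) = 3969/32
TS = CS + PS = 1323/32 + 3969/32 = 1323/8

1323/8


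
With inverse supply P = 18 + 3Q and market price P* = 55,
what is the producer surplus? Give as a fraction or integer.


Minimum supply price (at Q=0): P_min = 18
Quantity supplied at P* = 55:
Q* = (55 - 18)/3 = 37/3
PS = (1/2) * Q* * (P* - P_min)
PS = (1/2) * 37/3 * (55 - 18)
PS = (1/2) * 37/3 * 37 = 1369/6

1369/6


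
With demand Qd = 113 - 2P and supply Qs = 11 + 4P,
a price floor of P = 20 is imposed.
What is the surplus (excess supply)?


At P = 20:
Qd = 113 - 2*20 = 73
Qs = 11 + 4*20 = 91
Surplus = Qs - Qd = 91 - 73 = 18

18


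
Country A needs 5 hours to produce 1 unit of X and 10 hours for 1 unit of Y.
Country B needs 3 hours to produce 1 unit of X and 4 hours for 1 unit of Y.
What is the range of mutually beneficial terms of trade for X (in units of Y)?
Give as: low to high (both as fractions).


Opportunity cost of X for Country A = hours_X / hours_Y = 5/10 = 1/2 units of Y
Opportunity cost of X for Country B = hours_X / hours_Y = 3/4 = 3/4 units of Y
Terms of trade must be between the two opportunity costs.
Range: 1/2 to 3/4

1/2 to 3/4


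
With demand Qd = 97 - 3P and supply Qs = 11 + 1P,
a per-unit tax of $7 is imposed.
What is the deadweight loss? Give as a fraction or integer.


Pre-tax equilibrium quantity: Q* = 65/2
Post-tax equilibrium quantity: Q_tax = 109/4
Reduction in quantity: Q* - Q_tax = 21/4
DWL = (1/2) * tax * (Q* - Q_tax)
DWL = (1/2) * 7 * 21/4 = 147/8

147/8


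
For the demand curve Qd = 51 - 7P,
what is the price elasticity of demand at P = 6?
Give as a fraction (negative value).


dQ/dP = -7
At P = 6: Q = 51 - 7*6 = 9
E = (dQ/dP)(P/Q) = (-7)(6/9) = -14/3

-14/3


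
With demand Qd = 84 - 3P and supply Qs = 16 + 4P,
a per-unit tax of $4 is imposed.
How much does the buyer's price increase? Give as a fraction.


With a per-unit tax, the buyer's price increase depends on relative slopes.
Supply slope: d = 4, Demand slope: b = 3
Buyer's price increase = d * tax / (b + d)
= 4 * 4 / (3 + 4)
= 16 / 7 = 16/7

16/7


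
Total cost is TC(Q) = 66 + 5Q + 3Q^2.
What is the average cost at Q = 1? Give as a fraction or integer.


TC(1) = 66 + 5*1 + 3*1^2
TC(1) = 66 + 5 + 3 = 74
AC = TC/Q = 74/1 = 74

74


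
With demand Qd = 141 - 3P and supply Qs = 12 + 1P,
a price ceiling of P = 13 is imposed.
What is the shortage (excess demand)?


At P = 13:
Qd = 141 - 3*13 = 102
Qs = 12 + 1*13 = 25
Shortage = Qd - Qs = 102 - 25 = 77

77


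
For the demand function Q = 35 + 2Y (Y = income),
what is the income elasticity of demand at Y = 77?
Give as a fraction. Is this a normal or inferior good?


dQ/dY = 2
At Y = 77: Q = 35 + 2*77 = 189
Ey = (dQ/dY)(Y/Q) = 2 * 77 / 189 = 22/27
Since Ey > 0, this is a normal good.

22/27 (normal good)


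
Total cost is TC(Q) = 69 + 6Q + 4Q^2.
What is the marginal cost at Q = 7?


MC = dTC/dQ = 6 + 2*4*Q
At Q = 7:
MC = 6 + 8*7
MC = 6 + 56 = 62

62


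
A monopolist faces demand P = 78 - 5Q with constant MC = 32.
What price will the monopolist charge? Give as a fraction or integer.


MR = 78 - 10Q
Set MR = MC: 78 - 10Q = 32
Q* = 23/5
Substitute into demand:
P* = 78 - 5*23/5 = 55

55


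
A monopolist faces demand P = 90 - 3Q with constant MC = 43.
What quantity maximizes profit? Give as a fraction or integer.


TR = P*Q = (90 - 3Q)Q = 90Q - 3Q^2
MR = dTR/dQ = 90 - 6Q
Set MR = MC:
90 - 6Q = 43
47 = 6Q
Q* = 47/6 = 47/6

47/6


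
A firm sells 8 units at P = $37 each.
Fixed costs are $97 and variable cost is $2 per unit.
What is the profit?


Total Revenue = P * Q = 37 * 8 = $296
Total Cost = FC + VC*Q = 97 + 2*8 = $113
Profit = TR - TC = 296 - 113 = $183

$183


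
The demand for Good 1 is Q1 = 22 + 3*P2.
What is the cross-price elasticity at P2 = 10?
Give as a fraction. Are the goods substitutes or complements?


dQ1/dP2 = 3
At P2 = 10: Q1 = 22 + 3*10 = 52
Exy = (dQ1/dP2)(P2/Q1) = 3 * 10 / 52 = 15/26
Since Exy > 0, the goods are substitutes.

15/26 (substitutes)


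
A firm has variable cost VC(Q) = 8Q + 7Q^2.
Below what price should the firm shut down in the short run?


AVC(Q) = VC(Q)/Q = 8 + 7Q
AVC is increasing in Q, so minimum AVC is at Q -> 0+.
Min AVC = 8
The firm should shut down if P < 8.

8


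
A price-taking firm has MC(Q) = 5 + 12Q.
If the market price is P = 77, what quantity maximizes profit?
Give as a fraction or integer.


In perfect competition, profit is maximized where P = MC.
77 = 5 + 12Q
72 = 12Q
Q* = 72/12 = 6

6


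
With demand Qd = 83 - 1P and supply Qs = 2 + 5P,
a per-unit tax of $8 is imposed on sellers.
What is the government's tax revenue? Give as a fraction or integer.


With tax on sellers, new supply: Qs' = 2 + 5(P - 8)
= 5P - 38
New equilibrium quantity:
Q_new = 377/6
Tax revenue = tax * Q_new = 8 * 377/6 = 1508/3

1508/3


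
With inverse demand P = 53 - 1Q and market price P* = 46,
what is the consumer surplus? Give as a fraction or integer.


Maximum willingness to pay (at Q=0): P_max = 53
Quantity demanded at P* = 46:
Q* = (53 - 46)/1 = 7
CS = (1/2) * Q* * (P_max - P*)
CS = (1/2) * 7 * (53 - 46)
CS = (1/2) * 7 * 7 = 49/2

49/2


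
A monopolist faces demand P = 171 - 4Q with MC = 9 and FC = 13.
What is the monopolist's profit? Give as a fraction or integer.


MR = MC: 171 - 8Q = 9
Q* = 81/4
P* = 171 - 4*81/4 = 90
Profit = (P* - MC)*Q* - FC
= (90 - 9)*81/4 - 13
= 81*81/4 - 13
= 6561/4 - 13 = 6509/4

6509/4


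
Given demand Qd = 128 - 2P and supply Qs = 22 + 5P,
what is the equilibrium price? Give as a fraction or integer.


At equilibrium, Qd = Qs.
128 - 2P = 22 + 5P
128 - 22 = 2P + 5P
106 = 7P
P* = 106/7 = 106/7

106/7


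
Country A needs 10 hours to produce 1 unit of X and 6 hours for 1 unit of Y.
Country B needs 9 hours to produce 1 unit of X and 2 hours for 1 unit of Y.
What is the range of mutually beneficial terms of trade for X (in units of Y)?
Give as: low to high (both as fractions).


Opportunity cost of X for Country A = hours_X / hours_Y = 10/6 = 5/3 units of Y
Opportunity cost of X for Country B = hours_X / hours_Y = 9/2 = 9/2 units of Y
Terms of trade must be between the two opportunity costs.
Range: 5/3 to 9/2

5/3 to 9/2


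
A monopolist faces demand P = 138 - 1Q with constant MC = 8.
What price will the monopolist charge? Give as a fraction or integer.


MR = 138 - 2Q
Set MR = MC: 138 - 2Q = 8
Q* = 65
Substitute into demand:
P* = 138 - 1*65 = 73

73


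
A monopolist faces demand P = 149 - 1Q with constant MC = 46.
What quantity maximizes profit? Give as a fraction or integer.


TR = P*Q = (149 - 1Q)Q = 149Q - 1Q^2
MR = dTR/dQ = 149 - 2Q
Set MR = MC:
149 - 2Q = 46
103 = 2Q
Q* = 103/2 = 103/2

103/2


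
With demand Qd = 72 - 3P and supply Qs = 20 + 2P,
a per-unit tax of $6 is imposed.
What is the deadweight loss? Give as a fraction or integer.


Pre-tax equilibrium quantity: Q* = 204/5
Post-tax equilibrium quantity: Q_tax = 168/5
Reduction in quantity: Q* - Q_tax = 36/5
DWL = (1/2) * tax * (Q* - Q_tax)
DWL = (1/2) * 6 * 36/5 = 108/5

108/5


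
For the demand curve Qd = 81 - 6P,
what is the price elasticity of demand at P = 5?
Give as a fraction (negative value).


dQ/dP = -6
At P = 5: Q = 81 - 6*5 = 51
E = (dQ/dP)(P/Q) = (-6)(5/51) = -10/17

-10/17


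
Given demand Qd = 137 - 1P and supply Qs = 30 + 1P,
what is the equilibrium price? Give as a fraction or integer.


At equilibrium, Qd = Qs.
137 - 1P = 30 + 1P
137 - 30 = 1P + 1P
107 = 2P
P* = 107/2 = 107/2

107/2


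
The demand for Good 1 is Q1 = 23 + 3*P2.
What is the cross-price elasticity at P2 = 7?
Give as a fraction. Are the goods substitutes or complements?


dQ1/dP2 = 3
At P2 = 7: Q1 = 23 + 3*7 = 44
Exy = (dQ1/dP2)(P2/Q1) = 3 * 7 / 44 = 21/44
Since Exy > 0, the goods are substitutes.

21/44 (substitutes)


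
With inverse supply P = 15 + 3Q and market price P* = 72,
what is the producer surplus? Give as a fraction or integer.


Minimum supply price (at Q=0): P_min = 15
Quantity supplied at P* = 72:
Q* = (72 - 15)/3 = 19
PS = (1/2) * Q* * (P* - P_min)
PS = (1/2) * 19 * (72 - 15)
PS = (1/2) * 19 * 57 = 1083/2

1083/2
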